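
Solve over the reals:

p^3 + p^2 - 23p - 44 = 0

p = -4 or p = -2.1401 or p = 5.1401

Possible rational roots are divisors of -44. Testing p = -4 gives 0, so (p + 4) is a factor.
Divide: p^3 + p^2 - 23p - 44 = (p + 4)(p^2 - 3p - 11).
Apply the quadratic formula to p^2 - 3p - 11 = 0: p = (3 +/- sqrt(53))/2, i.e. p ~= 5.1401 or p ~= -2.1401.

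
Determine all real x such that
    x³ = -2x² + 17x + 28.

Rearrange: x³ + 2x² - 17x - 28 = 0.
Possible rational roots are divisors of -28. Testing x = 4 gives 0, so (x - 4) is a factor.
Divide: x³ + 2x² - 17x - 28 = (x - 4)(x² + 6x + 7).
Apply the quadratic formula to x² + 6x + 7 = 0: x = (-6 ± √8)/2, i.e. x ≈ -1.5858 or x ≈ -4.4142.

x = -4.4142 or x = -1.5858 or x = 4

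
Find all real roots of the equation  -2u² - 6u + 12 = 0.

Discriminant: (-6)² − 4·(-2)·12 = 132.
Quadratic formula: u = (6 ± √132) / (-4).
So u = -√(33)/2 - 3/2 ≈ -4.3723 or u = -3/2 + √(33)/2 ≈ 1.3723.

u = -4.3723 or u = 1.3723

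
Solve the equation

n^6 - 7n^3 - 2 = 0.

Let u = n^3. The equation becomes u^2 - 7u - 2 = 0.
By the quadratic formula, u = 7/2 + sqrt(57)/2 or u = 7/2 - sqrt(57)/2.
n^3 = 7/2 + sqrt(57)/2 gives n = (7/2 + sqrt(57)/2)^(1/3) ~= 1.9377.
n^3 = 7/2 - sqrt(57)/2 gives n = -(-7/2 + sqrt(57)/2)^(1/3) ~= -0.6502.

n = -0.6502 or n = 1.9377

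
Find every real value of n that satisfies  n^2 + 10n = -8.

Rearrange to standard form: n^2 + 10n + 8 = 0.
Discriminant: (10)^2 - 4*1*8 = 68.
Quadratic formula: n = (-10 +/- sqrt(68)) / 2.
So n = -5 + sqrt(17) ~= -0.8769 or n = -5 - sqrt(17) ~= -9.1231.

n = -9.1231 or n = -0.8769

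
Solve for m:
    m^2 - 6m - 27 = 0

m = -3 or m = 9

Factor: (m - 9)(m + 3) = 0.
So m = 9 or m = -3.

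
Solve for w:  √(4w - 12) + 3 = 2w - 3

w = 3 or w = 4

Isolate the radical: √(4w - 12) = 2w - 6.
Square both sides: 4w - 12 = (2w - 6)².
Expand and rearrange: 4w² - 28w + 48 = 0.
Solving gives w = 4 or w = 3.
Check each candidate in the original equation:
  w = 4: √(4) = 2, while 2w - 6 = 2 — valid.
  w = 3: √(0) = 0, while 2w - 6 = 0 — valid.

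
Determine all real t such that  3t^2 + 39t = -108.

Bring every term to one side: 3t^2 + 39t + 108 = 0.
Factor: 3(t + 4)(t + 9) = 0.
So t = -4 or t = -9.

t = -9 or t = -4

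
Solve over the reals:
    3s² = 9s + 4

Rearrange to standard form: 3s² - 9s - 4 = 0.
Discriminant: (-9)² − 4·3·(-4) = 129.
Quadratic formula: s = (9 ± √129) / 6.
So s = 3/2 + √(129)/6 ≈ 3.393 or s = 3/2 - √(129)/6 ≈ -0.393.

s = -0.393 or s = 3.393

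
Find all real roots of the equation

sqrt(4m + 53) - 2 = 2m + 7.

m = -1

Isolate the radical: sqrt(4m + 53) = 2m + 9.
Square both sides: 4m + 53 = (2m + 9)^2.
Expand and rearrange: 4m^2 + 32m + 28 = 0.
Solving gives m = -1 or m = -7.
Check each candidate in the original equation:
  m = -1: sqrt(49) = 7, while 2m + 9 = 7 — valid.
  m = -7: sqrt(25) = 5, while 2m + 9 = -5 — extraneous.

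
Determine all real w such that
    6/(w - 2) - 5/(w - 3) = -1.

w = -0.4495 or w = 4.4495

Multiply both sides by (w - 2)(w - 3):
6(w - 3) - 5(w - 2) = -(w - 2)(w - 3).
Expand and collect terms: -w² + 4w + 2 = 0.
By the quadratic formula, w = (-4 ± √24) / -2, so w ≈ -0.4495 or w ≈ 4.4495.
Neither value makes a denominator zero (w ≠ 2, w ≠ 3), so both are valid.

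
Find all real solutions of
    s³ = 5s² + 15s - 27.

Rearrange: s³ - 5s² - 15s + 27 = 0.
Possible rational roots are divisors of 27. Testing s = -3 gives 0, so (s + 3) is a factor.
Divide: s³ - 5s² - 15s + 27 = (s + 3)(s² - 8s + 9).
Apply the quadratic formula to s² - 8s + 9 = 0: s = (8 ± √28)/2, i.e. s ≈ 6.6458 or s ≈ 1.3542.

s = -3 or s = 1.3542 or s = 6.6458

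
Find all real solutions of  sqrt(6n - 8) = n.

n = 2 or n = 4

Square both sides: 6n - 8 = (n)^2.
Expand and rearrange: n^2 - 6n + 8 = 0.
Solving gives n = 4 or n = 2.
Check each candidate in the original equation:
  n = 4: sqrt(16) = 4, while n = 4 — valid.
  n = 2: sqrt(4) = 2, while n = 2 — valid.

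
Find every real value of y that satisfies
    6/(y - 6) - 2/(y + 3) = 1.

Multiply both sides by (y - 6)(y + 3):
6(y + 3) - 2(y - 6) = (y - 6)(y + 3).
Expand and collect terms: y² - 7y - 48 = 0.
By the quadratic formula, y = (7 ± √241) / 2, so y ≈ 11.2621 or y ≈ -4.2621.
Neither value makes a denominator zero (y ≠ 6, y ≠ -3), so both are valid.

y = -4.2621 or y = 11.2621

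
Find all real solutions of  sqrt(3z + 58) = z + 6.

z = 2

Square both sides: 3z + 58 = (z + 6)^2.
Expand and rearrange: z^2 + 9z - 22 = 0.
Solving gives z = 2 or z = -11.
Check each candidate in the original equation:
  z = 2: sqrt(64) = 8, while z + 6 = 8 — valid.
  z = -11: sqrt(25) = 5, while z + 6 = -5 — extraneous.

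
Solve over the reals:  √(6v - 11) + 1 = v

Isolate the radical: √(6v - 11) = v - 1.
Square both sides: 6v - 11 = (v - 1)².
Expand and rearrange: v² - 8v + 12 = 0.
Solving gives v = 6 or v = 2.
Check each candidate in the original equation:
  v = 6: √(25) = 5, while v - 1 = 5 — valid.
  v = 2: √(1) = 1, while v - 1 = 1 — valid.

v = 2 or v = 6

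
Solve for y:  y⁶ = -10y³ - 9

y = -2.0801 or y = -1

Let u = y³. The equation becomes u² + 10u + 9 = 0.
Factor: (u + 9)(u + 1) = 0, so u = -9 or u = -1.
y³ = -9 gives y = -∛(9) ≈ -2.0801.
y³ = -1 gives y = -1.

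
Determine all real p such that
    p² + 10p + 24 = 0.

Factor: (p + 4)(p + 6) = 0.
So p = -4 or p = -6.

p = -6 or p = -4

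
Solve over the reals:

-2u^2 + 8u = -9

Rearrange to standard form: -2u^2 + 8u + 9 = 0.
Discriminant: (8)^2 - 4*(-2)*9 = 136.
Quadratic formula: u = (-8 +/- sqrt(136)) / (-4).
So u = 2 - sqrt(34)/2 ~= -0.9155 or u = 2 + sqrt(34)/2 ~= 4.9155.

u = -0.9155 or u = 4.9155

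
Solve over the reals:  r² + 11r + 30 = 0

r = -6 or r = -5

Factor: (r + 6)(r + 5) = 0.
So r = -6 or r = -5.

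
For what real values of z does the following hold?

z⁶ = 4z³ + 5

z = -1 or z = 1.71

Let u = z³. The equation becomes u² - 4u - 5 = 0.
Factor: (u - 5)(u + 1) = 0, so u = 5 or u = -1.
z³ = 5 gives z = ∛(5) ≈ 1.71.
z³ = -1 gives z = -1.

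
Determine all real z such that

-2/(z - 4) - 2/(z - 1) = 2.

z = -0.3028 or z = 3.3028

Multiply both sides by (z - 4)(z - 1):
-2(z - 1) - 2(z - 4) = 2(z - 4)(z - 1).
Expand and collect terms: 2z^2 - 6z - 2 = 0.
By the quadratic formula, z = (6 +/- sqrt(52)) / 4, so z ~= 3.3028 or z ~= -0.3028.
Neither value makes a denominator zero (z != 4, z != 1), so both are valid.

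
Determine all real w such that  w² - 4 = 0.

Factor: (w + 2)(w - 2) = 0.
So w = -2 or w = 2.

w = -2 or w = 2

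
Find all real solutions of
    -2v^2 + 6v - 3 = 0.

Discriminant: (6)^2 - 4*(-2)*(-3) = 12.
Quadratic formula: v = (-6 +/- sqrt(12)) / (-4).
So v = 3/2 - sqrt(3)/2 ~= 0.634 or v = sqrt(3)/2 + 3/2 ~= 2.366.

v = 0.634 or v = 2.366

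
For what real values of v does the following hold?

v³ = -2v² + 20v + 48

Rearrange: v³ + 2v² - 20v - 48 = 0.
Possible rational roots are divisors of -48. Testing v = -4 gives 0, so (v + 4) is a factor.
Divide: v³ + 2v² - 20v - 48 = (v + 4)(v² - 2v - 12).
Apply the quadratic formula to v² - 2v - 12 = 0: v = (2 ± √52)/2, i.e. v ≈ 4.6056 or v ≈ -2.6056.

v = -4 or v = -2.6056 or v = 4.6056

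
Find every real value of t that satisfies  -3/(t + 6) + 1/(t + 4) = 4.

t = -6.6861 or t = -3.8139

Multiply both sides by (t + 6)(t + 4):
-3(t + 4) + (t + 6) = 4(t + 6)(t + 4).
Expand and collect terms: 4t² + 42t + 102 = 0.
By the quadratic formula, t = (-42 ± √132) / 8, so t ≈ -3.8139 or t ≈ -6.6861.
Neither value makes a denominator zero (t ≠ -6, t ≠ -4), so both are valid.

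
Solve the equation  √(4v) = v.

Square both sides: 4v = (v)².
Expand and rearrange: v² - 4v = 0.
Solving gives v = 4 or v = 0.
Check each candidate in the original equation:
  v = 4: √(16) = 4, while v = 4 — valid.
  v = 0: √(0) = 0, while v = 0 — valid.

v = 0 or v = 4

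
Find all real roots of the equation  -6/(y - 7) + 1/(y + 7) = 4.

y = -6.7193 or y = 5.4693

Multiply both sides by (y - 7)(y + 7):
-6(y + 7) + (y - 7) = 4(y - 7)(y + 7).
Expand and collect terms: 4y² + 5y - 147 = 0.
By the quadratic formula, y = (-5 ± √2377) / 8, so y ≈ 5.4693 or y ≈ -6.7193.
Neither value makes a denominator zero (y ≠ 7, y ≠ -7), so both are valid.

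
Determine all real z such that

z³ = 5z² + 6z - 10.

z = -1.7417 or z = 1 or z = 5.7417

Rearrange: z³ - 5z² - 6z + 10 = 0.
Possible rational roots are divisors of 10. Testing z = 1 gives 0, so (z - 1) is a factor.
Divide: z³ - 5z² - 6z + 10 = (z - 1)(z² - 4z - 10).
Apply the quadratic formula to z² - 4z - 10 = 0: z = (4 ± √56)/2, i.e. z ≈ 5.7417 or z ≈ -1.7417.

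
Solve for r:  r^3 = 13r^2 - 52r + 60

r = 2 or r = 5 or r = 6

Rearrange: r^3 - 13r^2 + 52r - 60 = 0.
Possible rational roots are divisors of -60. Testing r = 5 gives 0, so (r - 5) is a factor.
Divide: r^3 - 13r^2 + 52r - 60 = (r - 5)(r^2 - 8r + 12).
Factor the quadratic: r = 6 or r = 2.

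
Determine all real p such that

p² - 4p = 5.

p = -1 or p = 5

Bring every term to one side: p² - 4p - 5 = 0.
Factor: (p + 1)(p - 5) = 0.
So p = -1 or p = 5.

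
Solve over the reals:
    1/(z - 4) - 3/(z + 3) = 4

Multiply both sides by (z - 4)(z + 3):
(z + 3) - 3(z - 4) = 4(z - 4)(z + 3).
Expand and collect terms: 4z² - 2z - 63 = 0.
By the quadratic formula, z = (2 ± √1012) / 8, so z ≈ 4.2265 or z ≈ -3.7265.
Neither value makes a denominator zero (z ≠ 4, z ≠ -3), so both are valid.

z = -3.7265 or z = 4.2265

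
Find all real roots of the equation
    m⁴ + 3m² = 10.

Let u = m². The equation becomes u² + 3u - 10 = 0.
Factor: (u - 2)(u + 5) = 0, so u = 2 or u = -5.
m² = 2 gives m = ±√(2) ≈ ±1.4142.
m² = -5 < 0 has no real solution.

m = -1.4142 or m = 1.4142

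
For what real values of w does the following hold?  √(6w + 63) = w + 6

Square both sides: 6w + 63 = (w + 6)².
Expand and rearrange: w² + 6w - 27 = 0.
Solving gives w = 3 or w = -9.
Check each candidate in the original equation:
  w = 3: √(81) = 9, while w + 6 = 9 — valid.
  w = -9: √(9) = 3, while w + 6 = -3 — extraneous.

w = 3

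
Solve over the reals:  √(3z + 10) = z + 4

z = -3 or z = -2

Square both sides: 3z + 10 = (z + 4)².
Expand and rearrange: z² + 5z + 6 = 0.
Solving gives z = -2 or z = -3.
Check each candidate in the original equation:
  z = -2: √(4) = 2, while z + 4 = 2 — valid.
  z = -3: √(1) = 1, while z + 4 = 1 — valid.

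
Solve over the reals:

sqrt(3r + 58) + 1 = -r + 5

r = -3

Isolate the radical: sqrt(3r + 58) = -r + 4.
Square both sides: 3r + 58 = (-r + 4)^2.
Expand and rearrange: r^2 - 11r - 42 = 0.
Solving gives r = 14 or r = -3.
Check each candidate in the original equation:
  r = 14: sqrt(100) = 10, while -r + 4 = -10 — extraneous.
  r = -3: sqrt(49) = 7, while -r + 4 = 7 — valid.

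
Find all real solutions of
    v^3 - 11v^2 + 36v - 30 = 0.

Possible rational roots are divisors of -30. Testing v = 5 gives 0, so (v - 5) is a factor.
Divide: v^3 - 11v^2 + 36v - 30 = (v - 5)(v^2 - 6v + 6).
Apply the quadratic formula to v^2 - 6v + 6 = 0: v = (6 +/- sqrt(12))/2, i.e. v ~= 4.7321 or v ~= 1.2679.

v = 1.2679 or v = 4.7321 or v = 5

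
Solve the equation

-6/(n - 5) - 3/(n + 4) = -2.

n = -2.9124 or n = 8.4124

Multiply both sides by (n - 5)(n + 4):
-6(n + 4) - 3(n - 5) = -2(n - 5)(n + 4).
Expand and collect terms: -2n² + 11n + 49 = 0.
By the quadratic formula, n = (-11 ± √513) / -4, so n ≈ -2.9124 or n ≈ 8.4124.
Neither value makes a denominator zero (n ≠ 5, n ≠ -4), so both are valid.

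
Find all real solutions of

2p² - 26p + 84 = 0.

p = 6 or p = 7

Factor: 2(p - 7)(p - 6) = 0.
So p = 7 or p = 6.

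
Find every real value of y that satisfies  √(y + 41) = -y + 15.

Square both sides: y + 41 = (-y + 15)².
Expand and rearrange: y² - 31y + 184 = 0.
Solving gives y = 23 or y = 8.
Check each candidate in the original equation:
  y = 23: √(64) = 8, while -y + 15 = -8 — extraneous.
  y = 8: √(49) = 7, while -y + 15 = 7 — valid.

y = 8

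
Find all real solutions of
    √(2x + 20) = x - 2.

x = 8

Square both sides: 2x + 20 = (x - 2)².
Expand and rearrange: x² - 6x - 16 = 0.
Solving gives x = 8 or x = -2.
Check each candidate in the original equation:
  x = 8: √(36) = 6, while x - 2 = 6 — valid.
  x = -2: √(16) = 4, while x - 2 = -4 — extraneous.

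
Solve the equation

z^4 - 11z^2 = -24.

z = -2.8284 or z = -1.7321 or z = 1.7321 or z = 2.8284

Let u = z^2. The equation becomes u^2 - 11u + 24 = 0.
Factor: (u - 3)(u - 8) = 0, so u = 3 or u = 8.
z^2 = 3 gives z = +/-sqrt(3) ~= +/-1.7321.
z^2 = 8 gives z = +/-2*sqrt(2) ~= +/-2.8284.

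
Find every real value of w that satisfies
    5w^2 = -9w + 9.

w = -2.5155 or w = 0.7155

Rearrange to standard form: 5w^2 + 9w - 9 = 0.
Discriminant: (9)^2 - 4*5*(-9) = 261.
Quadratic formula: w = (-9 +/- sqrt(261)) / 10.
So w = -9/10 + 3*sqrt(29)/10 ~= 0.7155 or w = -3*sqrt(29)/10 - 9/10 ~= -2.5155.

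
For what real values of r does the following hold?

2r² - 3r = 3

r = -0.6861 or r = 2.1861

Rearrange to standard form: 2r² - 3r - 3 = 0.
Discriminant: (-3)² − 4·2·(-3) = 33.
Quadratic formula: r = (3 ± √33) / 4.
So r = 3/4 + √(33)/4 ≈ 2.1861 or r = 3/4 - √(33)/4 ≈ -0.6861.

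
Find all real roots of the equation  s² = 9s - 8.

Bring every term to one side: s² - 9s + 8 = 0.
Factor: (s - 1)(s - 8) = 0.
So s = 1 or s = 8.

s = 1 or s = 8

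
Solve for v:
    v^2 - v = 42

Bring every term to one side: v^2 - v - 42 = 0.
Factor: (v - 7)(v + 6) = 0.
So v = 7 or v = -6.

v = -6 or v = 7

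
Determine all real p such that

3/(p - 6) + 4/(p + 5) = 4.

p = -4.0693 or p = 6.8193

Multiply both sides by (p - 6)(p + 5):
3(p + 5) + 4(p - 6) = 4(p - 6)(p + 5).
Expand and collect terms: 4p^2 - 11p - 111 = 0.
By the quadratic formula, p = (11 +/- sqrt(1897)) / 8, so p ~= 6.8193 or p ~= -4.0693.
Neither value makes a denominator zero (p != 6, p != -5), so both are valid.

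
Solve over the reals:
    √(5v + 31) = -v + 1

Square both sides: 5v + 31 = (-v + 1)².
Expand and rearrange: v² - 7v - 30 = 0.
Solving gives v = 10 or v = -3.
Check each candidate in the original equation:
  v = 10: √(81) = 9, while -v + 1 = -9 — extraneous.
  v = -3: √(16) = 4, while -v + 1 = 4 — valid.

v = -3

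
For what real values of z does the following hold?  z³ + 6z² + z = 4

z = -5.7016 or z = -1 or z = 0.7016

Rearrange: z³ + 6z² + z - 4 = 0.
Possible rational roots are divisors of -4. Testing z = -1 gives 0, so (z + 1) is a factor.
Divide: z³ + 6z² + z - 4 = (z + 1)(z² + 5z - 4).
Apply the quadratic formula to z² + 5z - 4 = 0: z = (-5 ± √41)/2, i.e. z ≈ 0.7016 or z ≈ -5.7016.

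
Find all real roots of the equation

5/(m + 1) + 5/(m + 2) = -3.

m = -4.9067 or m = -1.4266

Multiply both sides by (m + 1)(m + 2):
5(m + 2) + 5(m + 1) = -3(m + 1)(m + 2).
Expand and collect terms: -3m² - 19m - 21 = 0.
By the quadratic formula, m = (19 ± √109) / -6, so m ≈ -4.9067 or m ≈ -1.4266.
Neither value makes a denominator zero (m ≠ -1, m ≠ -2), so both are valid.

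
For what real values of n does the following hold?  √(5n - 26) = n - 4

n = 6 or n = 7

Square both sides: 5n - 26 = (n - 4)².
Expand and rearrange: n² - 13n + 42 = 0.
Solving gives n = 7 or n = 6.
Check each candidate in the original equation:
  n = 7: √(9) = 3, while n - 4 = 3 — valid.
  n = 6: √(4) = 2, while n - 4 = 2 — valid.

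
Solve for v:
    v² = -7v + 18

Bring every term to one side: v² + 7v - 18 = 0.
Factor: (v + 9)(v - 2) = 0.
So v = -9 or v = 2.

v = -9 or v = 2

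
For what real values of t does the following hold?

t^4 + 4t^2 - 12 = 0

t = -1.4142 or t = 1.4142

Let u = t^2. The equation becomes u^2 + 4u - 12 = 0.
Factor: (u + 6)(u - 2) = 0, so u = -6 or u = 2.
t^2 = -6 < 0 has no real solution.
t^2 = 2 gives t = +/-sqrt(2) ~= +/-1.4142.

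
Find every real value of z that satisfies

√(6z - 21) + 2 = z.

z = 5

Isolate the radical: √(6z - 21) = z - 2.
Square both sides: 6z - 21 = (z - 2)².
Expand and rearrange: z² - 10z + 25 = 0.
This gives the repeated root z = 5.
Check in the original equation:
  z = 5: √(9) = 3, while z - 2 = 3 — valid.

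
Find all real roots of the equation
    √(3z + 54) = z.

z = 9

Square both sides: 3z + 54 = (z)².
Expand and rearrange: z² - 3z - 54 = 0.
Solving gives z = 9 or z = -6.
Check each candidate in the original equation:
  z = 9: √(81) = 9, while z = 9 — valid.
  z = -6: √(36) = 6, while z = -6 — extraneous.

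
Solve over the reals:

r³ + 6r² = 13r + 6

Rearrange: r³ + 6r² - 13r - 6 = 0.
Possible rational roots are divisors of -6. Testing r = 2 gives 0, so (r - 2) is a factor.
Divide: r³ + 6r² - 13r - 6 = (r - 2)(r² + 8r + 3).
Apply the quadratic formula to r² + 8r + 3 = 0: r = (-8 ± √52)/2, i.e. r ≈ -0.3944 or r ≈ -7.6056.

r = -7.6056 or r = -0.3944 or r = 2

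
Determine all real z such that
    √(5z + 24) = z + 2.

z = 5

Square both sides: 5z + 24 = (z + 2)².
Expand and rearrange: z² - z - 20 = 0.
Solving gives z = 5 or z = -4.
Check each candidate in the original equation:
  z = 5: √(49) = 7, while z + 2 = 7 — valid.
  z = -4: √(4) = 2, while z + 2 = -2 — extraneous.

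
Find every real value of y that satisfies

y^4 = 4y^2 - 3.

y = -1.7321 or y = -1 or y = 1 or y = 1.7321

Let u = y^2. The equation becomes u^2 - 4u + 3 = 0.
Factor: (u - 1)(u - 3) = 0, so u = 1 or u = 3.
y^2 = 1 gives y = +/-1.
y^2 = 3 gives y = +/-sqrt(3) ~= +/-1.7321.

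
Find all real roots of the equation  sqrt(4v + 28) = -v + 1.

Square both sides: 4v + 28 = (-v + 1)^2.
Expand and rearrange: v^2 - 6v - 27 = 0.
Solving gives v = 9 or v = -3.
Check each candidate in the original equation:
  v = 9: sqrt(64) = 8, while -v + 1 = -8 — extraneous.
  v = -3: sqrt(16) = 4, while -v + 1 = 4 — valid.

v = -3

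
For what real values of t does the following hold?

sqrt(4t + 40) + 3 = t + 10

Isolate the radical: sqrt(4t + 40) = t + 7.
Square both sides: 4t + 40 = (t + 7)^2.
Expand and rearrange: t^2 + 10t + 9 = 0.
Solving gives t = -1 or t = -9.
Check each candidate in the original equation:
  t = -1: sqrt(36) = 6, while t + 7 = 6 — valid.
  t = -9: sqrt(4) = 2, while t + 7 = -2 — extraneous.

t = -1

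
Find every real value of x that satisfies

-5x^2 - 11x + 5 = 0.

x = -2.5866 or x = 0.3866

Discriminant: (-11)^2 - 4*(-5)*5 = 221.
Quadratic formula: x = (11 +/- sqrt(221)) / (-10).
So x = -sqrt(221)/10 - 11/10 ~= -2.5866 or x = -11/10 + sqrt(221)/10 ~= 0.3866.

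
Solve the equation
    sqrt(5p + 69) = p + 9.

p = -1

Square both sides: 5p + 69 = (p + 9)^2.
Expand and rearrange: p^2 + 13p + 12 = 0.
Solving gives p = -1 or p = -12.
Check each candidate in the original equation:
  p = -1: sqrt(64) = 8, while p + 9 = 8 — valid.
  p = -12: sqrt(9) = 3, while p + 9 = -3 — extraneous.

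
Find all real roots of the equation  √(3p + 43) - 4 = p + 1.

Isolate the radical: √(3p + 43) = p + 5.
Square both sides: 3p + 43 = (p + 5)².
Expand and rearrange: p² + 7p - 18 = 0.
Solving gives p = 2 or p = -9.
Check each candidate in the original equation:
  p = 2: √(49) = 7, while p + 5 = 7 — valid.
  p = -9: √(16) = 4, while p + 5 = -4 — extraneous.

p = 2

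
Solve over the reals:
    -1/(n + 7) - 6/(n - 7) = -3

Multiply both sides by (n + 7)(n - 7):
-(n - 7) - 6(n + 7) = -3(n + 7)(n - 7).
Expand and collect terms: -3n² + 7n + 182 = 0.
By the quadratic formula, n = (-7 ± √2233) / -6, so n ≈ -6.7091 or n ≈ 9.0424.
Neither value makes a denominator zero (n ≠ -7, n ≠ 7), so both are valid.

n = -6.7091 or n = 9.0424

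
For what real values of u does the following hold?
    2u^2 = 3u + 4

Rearrange to standard form: 2u^2 - 3u - 4 = 0.
Discriminant: (-3)^2 - 4*2*(-4) = 41.
Quadratic formula: u = (3 +/- sqrt(41)) / 4.
So u = 3/4 + sqrt(41)/4 ~= 2.3508 or u = 3/4 - sqrt(41)/4 ~= -0.8508.

u = -0.8508 or u = 2.3508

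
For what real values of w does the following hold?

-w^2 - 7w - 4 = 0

Discriminant: (-7)^2 - 4*(-1)*(-4) = 33.
Quadratic formula: w = (7 +/- sqrt(33)) / (-2).
So w = -7/2 - sqrt(33)/2 ~= -6.3723 or w = -7/2 + sqrt(33)/2 ~= -0.6277.

w = -6.3723 or w = -0.6277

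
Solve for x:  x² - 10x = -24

x = 4 or x = 6

Bring every term to one side: x² - 10x + 24 = 0.
Factor: (x - 6)(x - 4) = 0.
So x = 6 or x = 4.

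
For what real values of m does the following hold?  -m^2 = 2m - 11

Rearrange to standard form: -m^2 - 2m + 11 = 0.
Discriminant: (-2)^2 - 4*(-1)*11 = 48.
Quadratic formula: m = (2 +/- sqrt(48)) / (-2).
So m = -2*sqrt(3) - 1 ~= -4.4641 or m = -1 + 2*sqrt(3) ~= 2.4641.

m = -4.4641 or m = 2.4641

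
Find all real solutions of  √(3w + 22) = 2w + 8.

Square both sides: 3w + 22 = (2w + 8)².
Expand and rearrange: 4w² + 29w + 42 = 0.
Solving gives w = -2 or w = -5.25.
Check each candidate in the original equation:
  w = -2: √(16) = 4, while 2w + 8 = 4 — valid.
  w = -5.25: √(6.25) = 2.5, while 2w + 8 = -2.5 — extraneous.

w = -2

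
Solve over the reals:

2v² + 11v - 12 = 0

Discriminant: (11)² − 4·2·(-12) = 217.
Quadratic formula: v = (-11 ± √217) / 4.
So v = -11/4 + √(217)/4 ≈ 0.9327 or v = -√(217)/4 - 11/4 ≈ -6.4327.

v = -6.4327 or v = 0.9327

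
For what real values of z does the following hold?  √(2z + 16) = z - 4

Square both sides: 2z + 16 = (z - 4)².
Expand and rearrange: z² - 10z = 0.
Solving gives z = 10 or z = 0.
Check each candidate in the original equation:
  z = 10: √(36) = 6, while z - 4 = 6 — valid.
  z = 0: √(16) = 4, while z - 4 = -4 — extraneous.

z = 10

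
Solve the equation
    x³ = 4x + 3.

x = -1.3028 or x = -1 or x = 2.3028

Rearrange: x³ - 4x - 3 = 0.
Possible rational roots are divisors of -3. Testing x = -1 gives 0, so (x + 1) is a factor.
Divide: x³ - 4x - 3 = (x + 1)(x² - x - 3).
Apply the quadratic formula to x² - x - 3 = 0: x = (1 ± √13)/2, i.e. x ≈ 2.3028 or x ≈ -1.3028.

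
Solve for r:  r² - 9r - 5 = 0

Discriminant: (-9)² − 4·1·(-5) = 101.
Quadratic formula: r = (9 ± √101) / 2.
So r = 9/2 + √(101)/2 ≈ 9.5249 or r = 9/2 - √(101)/2 ≈ -0.5249.

r = -0.5249 or r = 9.5249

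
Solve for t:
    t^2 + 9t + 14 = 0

t = -7 or t = -2

Factor: (t + 2)(t + 7) = 0.
So t = -2 or t = -7.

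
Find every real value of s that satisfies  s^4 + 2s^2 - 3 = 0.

Let u = s^2. The equation becomes u^2 + 2u - 3 = 0.
Factor: (u + 3)(u - 1) = 0, so u = -3 or u = 1.
s^2 = -3 < 0 has no real solution.
s^2 = 1 gives s = +/-1.

s = -1 or s = 1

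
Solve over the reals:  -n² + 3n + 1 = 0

Discriminant: (3)² − 4·(-1)·1 = 13.
Quadratic formula: n = (-3 ± √13) / (-2).
So n = 3/2 - √(13)/2 ≈ -0.3028 or n = 3/2 + √(13)/2 ≈ 3.3028.

n = -0.3028 or n = 3.3028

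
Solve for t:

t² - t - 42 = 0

t = -6 or t = 7

Factor: (t - 7)(t + 6) = 0.
So t = 7 or t = -6.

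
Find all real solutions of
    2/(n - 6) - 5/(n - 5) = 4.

Multiply both sides by (n - 6)(n - 5):
2(n - 5) - 5(n - 6) = 4(n - 6)(n - 5).
Expand and collect terms: 4n² - 41n + 100 = 0.
Factor or apply the quadratic formula: n = 6.25 or n = 4.
Neither value makes a denominator zero (n ≠ 6, n ≠ 5), so both are valid.

n = 4 or n = 6.25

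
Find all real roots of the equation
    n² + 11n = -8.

Rearrange to standard form: n² + 11n + 8 = 0.
Discriminant: (11)² − 4·1·8 = 89.
Quadratic formula: n = (-11 ± √89) / 2.
So n = -11/2 + √(89)/2 ≈ -0.783 or n = -11/2 - √(89)/2 ≈ -10.217.

n = -10.217 or n = -0.783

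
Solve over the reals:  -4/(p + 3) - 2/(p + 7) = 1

Multiply both sides by (p + 3)(p + 7):
-4(p + 7) - 2(p + 3) = (p + 3)(p + 7).
Expand and collect terms: p^2 + 16p + 55 = 0.
Factor or apply the quadratic formula: p = -5 or p = -11.
Neither value makes a denominator zero (p != -3, p != -7), so both are valid.

p = -11 or p = -5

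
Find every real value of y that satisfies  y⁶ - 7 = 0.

y = -1.3831 or y = 1.3831

Let u = y³. The equation becomes u² - 7 = 0.
By the quadratic formula, u = √(7) or u = -√(7).
y³ = √(7) gives y = ∛(√(7)) ≈ 1.3831.
y³ = -√(7) gives y = -∛(√(7)) ≈ -1.3831.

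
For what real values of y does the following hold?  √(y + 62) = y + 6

Square both sides: y + 62 = (y + 6)².
Expand and rearrange: y² + 11y - 26 = 0.
Solving gives y = 2 or y = -13.
Check each candidate in the original equation:
  y = 2: √(64) = 8, while y + 6 = 8 — valid.
  y = -13: √(49) = 7, while y + 6 = -7 — extraneous.

y = 2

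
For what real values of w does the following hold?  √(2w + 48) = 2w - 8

Square both sides: 2w + 48 = (2w - 8)².
Expand and rearrange: 4w² - 34w + 16 = 0.
Solving gives w = 8 or w = 0.5.
Check each candidate in the original equation:
  w = 8: √(64) = 8, while 2w - 8 = 8 — valid.
  w = 0.5: √(49) = 7, while 2w - 8 = -7 — extraneous.

w = 8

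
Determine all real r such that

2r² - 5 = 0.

r = -1.5811 or r = 1.5811

Discriminant: (0)² − 4·2·(-5) = 40.
Quadratic formula: r = (0 ± √40) / 4.
So r = √(10)/2 ≈ 1.5811 or r = -√(10)/2 ≈ -1.5811.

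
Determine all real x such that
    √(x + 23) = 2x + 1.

x = 2

Square both sides: x + 23 = (2x + 1)².
Expand and rearrange: 4x² + 3x - 22 = 0.
Solving gives x = 2 or x = -2.75.
Check each candidate in the original equation:
  x = 2: √(25) = 5, while 2x + 1 = 5 — valid.
  x = -2.75: √(20.25) = 4.5, while 2x + 1 = -4.5 — extraneous.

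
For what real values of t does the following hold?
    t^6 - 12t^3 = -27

t = 1.4422 or t = 2.0801

Let u = t^3. The equation becomes u^2 - 12u + 27 = 0.
Factor: (u - 3)(u - 9) = 0, so u = 3 or u = 9.
t^3 = 3 gives t = (3)^(1/3) ~= 1.4422.
t^3 = 9 gives t = (9)^(1/3) ~= 2.0801.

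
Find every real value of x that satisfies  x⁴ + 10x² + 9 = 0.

No real solutions.

Let u = x². The equation becomes u² + 10u + 9 = 0.
Factor: (u + 1)(u + 9) = 0, so u = -1 or u = -9.
x² = -1 < 0 has no real solution.
x² = -9 < 0 has no real solution.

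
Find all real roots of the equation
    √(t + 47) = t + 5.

Square both sides: t + 47 = (t + 5)².
Expand and rearrange: t² + 9t - 22 = 0.
Solving gives t = 2 or t = -11.
Check each candidate in the original equation:
  t = 2: √(49) = 7, while t + 5 = 7 — valid.
  t = -11: √(36) = 6, while t + 5 = -6 — extraneous.

t = 2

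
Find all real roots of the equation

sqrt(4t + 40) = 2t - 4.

t = 6

Square both sides: 4t + 40 = (2t - 4)^2.
Expand and rearrange: 4t^2 - 20t - 24 = 0.
Solving gives t = 6 or t = -1.
Check each candidate in the original equation:
  t = 6: sqrt(64) = 8, while 2t - 4 = 8 — valid.
  t = -1: sqrt(36) = 6, while 2t - 4 = -6 — extraneous.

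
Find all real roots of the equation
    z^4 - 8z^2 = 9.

Let u = z^2. The equation becomes u^2 - 8u - 9 = 0.
Factor: (u - 9)(u + 1) = 0, so u = 9 or u = -1.
z^2 = 9 gives z = +/-3.
z^2 = -1 < 0 has no real solution.

z = -3 or z = 3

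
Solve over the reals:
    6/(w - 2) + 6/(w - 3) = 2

Multiply both sides by (w - 2)(w - 3):
6(w - 3) + 6(w - 2) = 2(w - 2)(w - 3).
Expand and collect terms: 2w^2 - 22w + 42 = 0.
By the quadratic formula, w = (22 +/- sqrt(148)) / 4, so w ~= 8.5414 or w ~= 2.4586.
Neither value makes a denominator zero (w != 2, w != 3), so both are valid.

w = 2.4586 or w = 8.5414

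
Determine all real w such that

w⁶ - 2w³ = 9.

Let u = w³. The equation becomes u² - 2u - 9 = 0.
By the quadratic formula, u = 1 + √(10) or u = 1 - √(10).
w³ = 1 + √(10) gives w = ∛(1 + √(10)) ≈ 1.6086.
w³ = 1 - √(10) gives w = -∛(-1 + √(10)) ≈ -1.2931.

w = -1.2931 or w = 1.6086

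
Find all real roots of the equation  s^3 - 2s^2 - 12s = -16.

s = -3.2361 or s = 1.2361 or s = 4

Rearrange: s^3 - 2s^2 - 12s + 16 = 0.
Possible rational roots are divisors of 16. Testing s = 4 gives 0, so (s - 4) is a factor.
Divide: s^3 - 2s^2 - 12s + 16 = (s - 4)(s^2 + 2s - 4).
Apply the quadratic formula to s^2 + 2s - 4 = 0: s = (-2 +/- sqrt(20))/2, i.e. s ~= 1.2361 or s ~= -3.2361.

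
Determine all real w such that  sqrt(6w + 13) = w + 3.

Square both sides: 6w + 13 = (w + 3)^2.
Expand and rearrange: w^2 - 4 = 0.
Solving gives w = 2 or w = -2.
Check each candidate in the original equation:
  w = 2: sqrt(25) = 5, while w + 3 = 5 — valid.
  w = -2: sqrt(1) = 1, while w + 3 = 1 — valid.

w = -2 or w = 2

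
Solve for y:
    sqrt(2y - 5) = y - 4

y = 7

Square both sides: 2y - 5 = (y - 4)^2.
Expand and rearrange: y^2 - 10y + 21 = 0.
Solving gives y = 7 or y = 3.
Check each candidate in the original equation:
  y = 7: sqrt(9) = 3, while y - 4 = 3 — valid.
  y = 3: sqrt(1) = 1, while y - 4 = -1 — extraneous.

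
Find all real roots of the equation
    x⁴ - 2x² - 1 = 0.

Let u = x². The equation becomes u² - 2u - 1 = 0.
By the quadratic formula, u = 1 + √(2) or u = 1 - √(2).
x² = 1 + √(2) gives x = ±√(1 + √(2)) ≈ ±1.5538.
x² = 1 - √(2) < 0 has no real solution.

x = -1.5538 or x = 1.5538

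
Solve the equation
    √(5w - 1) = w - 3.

Square both sides: 5w - 1 = (w - 3)².
Expand and rearrange: w² - 11w + 10 = 0.
Solving gives w = 10 or w = 1.
Check each candidate in the original equation:
  w = 10: √(49) = 7, while w - 3 = 7 — valid.
  w = 1: √(4) = 2, while w - 3 = -2 — extraneous.

w = 10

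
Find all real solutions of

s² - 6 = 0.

Discriminant: (0)² − 4·1·(-6) = 24.
Quadratic formula: s = (0 ± √24) / 2.
So s = √(6) ≈ 2.4495 or s = -√(6) ≈ -2.4495.

s = -2.4495 or s = 2.4495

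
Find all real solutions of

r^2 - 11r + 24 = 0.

r = 3 or r = 8

Factor: (r - 3)(r - 8) = 0.
So r = 3 or r = 8.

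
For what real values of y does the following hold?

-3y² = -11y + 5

y = 0.5316 or y = 3.135

Rearrange to standard form: -3y² + 11y - 5 = 0.
Discriminant: (11)² − 4·(-3)·(-5) = 61.
Quadratic formula: y = (-11 ± √61) / (-6).
So y = 11/6 - √(61)/6 ≈ 0.5316 or y = √(61)/6 + 11/6 ≈ 3.135.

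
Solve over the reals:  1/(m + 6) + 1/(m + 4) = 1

m = -5.4142 or m = -2.5858

Multiply both sides by (m + 6)(m + 4):
(m + 4) + (m + 6) = (m + 6)(m + 4).
Expand and collect terms: m^2 + 8m + 14 = 0.
By the quadratic formula, m = (-8 +/- sqrt(8)) / 2, so m ~= -2.5858 or m ~= -5.4142.
Neither value makes a denominator zero (m != -6, m != -4), so both are valid.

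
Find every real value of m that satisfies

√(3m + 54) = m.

m = 9

Square both sides: 3m + 54 = (m)².
Expand and rearrange: m² - 3m - 54 = 0.
Solving gives m = 9 or m = -6.
Check each candidate in the original equation:
  m = 9: √(81) = 9, while m = 9 — valid.
  m = -6: √(36) = 6, while m = -6 — extraneous.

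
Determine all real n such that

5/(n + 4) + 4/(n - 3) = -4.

n = -5.4185 or n = 2.1685

Multiply both sides by (n + 4)(n - 3):
5(n - 3) + 4(n + 4) = -4(n + 4)(n - 3).
Expand and collect terms: -4n² - 13n + 47 = 0.
By the quadratic formula, n = (13 ± √921) / -8, so n ≈ -5.4185 or n ≈ 2.1685.
Neither value makes a denominator zero (n ≠ -4, n ≠ 3), so both are valid.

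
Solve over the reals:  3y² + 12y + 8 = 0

Discriminant: (12)² − 4·3·8 = 48.
Quadratic formula: y = (-12 ± √48) / 6.
So y = -2 + 2·√(3)/3 ≈ -0.8453 or y = -2 - 2·√(3)/3 ≈ -3.1547.

y = -3.1547 or y = -0.8453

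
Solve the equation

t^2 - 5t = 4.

t = -0.7016 or t = 5.7016

Rearrange to standard form: t^2 - 5t - 4 = 0.
Discriminant: (-5)^2 - 4*1*(-4) = 41.
Quadratic formula: t = (5 +/- sqrt(41)) / 2.
So t = 5/2 + sqrt(41)/2 ~= 5.7016 or t = 5/2 - sqrt(41)/2 ~= -0.7016.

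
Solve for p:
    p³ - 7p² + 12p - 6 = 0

p = 1 or p = 1.2679 or p = 4.7321

Possible rational roots are divisors of -6. Testing p = 1 gives 0, so (p - 1) is a factor.
Divide: p³ - 7p² + 12p - 6 = (p - 1)(p² - 6p + 6).
Apply the quadratic formula to p² - 6p + 6 = 0: p = (6 ± √12)/2, i.e. p ≈ 4.7321 or p ≈ 1.2679.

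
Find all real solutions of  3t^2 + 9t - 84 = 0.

t = -7 or t = 4

Factor: 3(t - 4)(t + 7) = 0.
So t = 4 or t = -7.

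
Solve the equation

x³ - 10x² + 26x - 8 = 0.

Possible rational roots are divisors of -8. Testing x = 4 gives 0, so (x - 4) is a factor.
Divide: x³ - 10x² + 26x - 8 = (x - 4)(x² - 6x + 2).
Apply the quadratic formula to x² - 6x + 2 = 0: x = (6 ± √28)/2, i.e. x ≈ 5.6458 or x ≈ 0.3542.

x = 0.3542 or x = 4 or x = 5.6458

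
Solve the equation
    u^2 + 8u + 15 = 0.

Factor: (u + 3)(u + 5) = 0.
So u = -3 or u = -5.

u = -5 or u = -3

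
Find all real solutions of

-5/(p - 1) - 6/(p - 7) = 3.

Multiply both sides by (p - 1)(p - 7):
-5(p - 7) - 6(p - 1) = 3(p - 1)(p - 7).
Expand and collect terms: 3p² - 13p - 20 = 0.
By the quadratic formula, p = (13 ± √409) / 6, so p ≈ 5.5373 or p ≈ -1.204.
Neither value makes a denominator zero (p ≠ 1, p ≠ 7), so both are valid.

p = -1.204 or p = 5.5373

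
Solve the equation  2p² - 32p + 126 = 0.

p = 7 or p = 9

Factor: 2(p - 7)(p - 9) = 0.
So p = 7 or p = 9.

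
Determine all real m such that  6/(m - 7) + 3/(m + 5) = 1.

Multiply both sides by (m - 7)(m + 5):
6(m + 5) + 3(m - 7) = (m - 7)(m + 5).
Expand and collect terms: m² - 11m - 44 = 0.
By the quadratic formula, m = (11 ± √297) / 2, so m ≈ 14.1168 or m ≈ -3.1168.
Neither value makes a denominator zero (m ≠ 7, m ≠ -5), so both are valid.

m = -3.1168 or m = 14.1168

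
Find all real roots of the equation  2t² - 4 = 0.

Discriminant: (0)² − 4·2·(-4) = 32.
Quadratic formula: t = (0 ± √32) / 4.
So t = √(2) ≈ 1.4142 or t = -√(2) ≈ -1.4142.

t = -1.4142 or t = 1.4142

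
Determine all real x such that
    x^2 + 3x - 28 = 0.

x = -7 or x = 4

Factor: (x - 4)(x + 7) = 0.
So x = 4 or x = -7.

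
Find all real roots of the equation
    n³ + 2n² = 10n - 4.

Rearrange: n³ + 2n² - 10n + 4 = 0.
Possible rational roots are divisors of 4. Testing n = 2 gives 0, so (n - 2) is a factor.
Divide: n³ + 2n² - 10n + 4 = (n - 2)(n² + 4n - 2).
Apply the quadratic formula to n² + 4n - 2 = 0: n = (-4 ± √24)/2, i.e. n ≈ 0.4495 or n ≈ -4.4495.

n = -4.4495 or n = 0.4495 or n = 2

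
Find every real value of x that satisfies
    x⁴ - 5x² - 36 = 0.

Let u = x². The equation becomes u² - 5u - 36 = 0.
Factor: (u - 9)(u + 4) = 0, so u = 9 or u = -4.
x² = 9 gives x = ±3.
x² = -4 < 0 has no real solution.

x = -3 or x = 3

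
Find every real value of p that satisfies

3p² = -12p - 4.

p = -3.633 or p = -0.367

Rearrange to standard form: 3p² + 12p + 4 = 0.
Discriminant: (12)² − 4·3·4 = 96.
Quadratic formula: p = (-12 ± √96) / 6.
So p = -2 + 2·√(6)/3 ≈ -0.367 or p = -2 - 2·√(6)/3 ≈ -3.633.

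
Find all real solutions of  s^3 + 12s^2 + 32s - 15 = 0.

s = -7.4051 or s = -5 or s = 0.4051

Possible rational roots are divisors of -15. Testing s = -5 gives 0, so (s + 5) is a factor.
Divide: s^3 + 12s^2 + 32s - 15 = (s + 5)(s^2 + 7s - 3).
Apply the quadratic formula to s^2 + 7s - 3 = 0: s = (-7 +/- sqrt(61))/2, i.e. s ~= 0.4051 or s ~= -7.4051.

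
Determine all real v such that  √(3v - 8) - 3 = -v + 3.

Isolate the radical: √(3v - 8) = -v + 6.
Square both sides: 3v - 8 = (-v + 6)².
Expand and rearrange: v² - 15v + 44 = 0.
Solving gives v = 11 or v = 4.
Check each candidate in the original equation:
  v = 11: √(25) = 5, while -v + 6 = -5 — extraneous.
  v = 4: √(4) = 2, while -v + 6 = 2 — valid.

v = 4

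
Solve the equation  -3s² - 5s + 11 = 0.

Discriminant: (-5)² − 4·(-3)·11 = 157.
Quadratic formula: s = (5 ± √157) / (-6).
So s = -√(157)/6 - 5/6 ≈ -2.9217 or s = -5/6 + √(157)/6 ≈ 1.255.

s = -2.9217 or s = 1.255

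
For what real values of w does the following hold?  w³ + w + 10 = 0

w = -2

Possible rational roots are divisors of 10. Testing w = -2 gives 0, so (w + 2) is a factor.
Divide: w³ + w + 10 = (w + 2)(w² - 2w + 5).
The quadratic w² - 2w + 5 has discriminant -16 < 0, so no further real roots.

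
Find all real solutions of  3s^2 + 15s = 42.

Bring every term to one side: 3s^2 + 15s - 42 = 0.
Factor: 3(s - 2)(s + 7) = 0.
So s = 2 or s = -7.

s = -7 or s = 2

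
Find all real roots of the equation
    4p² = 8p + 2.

Rearrange to standard form: 4p² - 8p - 2 = 0.
Discriminant: (-8)² − 4·4·(-2) = 96.
Quadratic formula: p = (8 ± √96) / 8.
So p = 1 + √(6)/2 ≈ 2.2247 or p = 1 - √(6)/2 ≈ -0.2247.

p = -0.2247 or p = 2.2247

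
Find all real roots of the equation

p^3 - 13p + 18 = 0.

Possible rational roots are divisors of 18. Testing p = 2 gives 0, so (p - 2) is a factor.
Divide: p^3 - 13p + 18 = (p - 2)(p^2 + 2p - 9).
Apply the quadratic formula to p^2 + 2p - 9 = 0: p = (-2 +/- sqrt(40))/2, i.e. p ~= 2.1623 or p ~= -4.1623.

p = -4.1623 or p = 2 or p = 2.1623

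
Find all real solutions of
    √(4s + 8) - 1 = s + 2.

Isolate the radical: √(4s + 8) = s + 3.
Square both sides: 4s + 8 = (s + 3)².
Expand and rearrange: s² + 2s + 1 = 0.
This gives the repeated root s = -1.
Check in the original equation:
  s = -1: √(4) = 2, while s + 3 = 2 — valid.

s = -1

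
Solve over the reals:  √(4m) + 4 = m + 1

Isolate the radical: √(4m) = m - 3.
Square both sides: 4m = (m - 3)².
Expand and rearrange: m² - 10m + 9 = 0.
Solving gives m = 9 or m = 1.
Check each candidate in the original equation:
  m = 9: √(36) = 6, while m - 3 = 6 — valid.
  m = 1: √(4) = 2, while m - 3 = -2 — extraneous.

m = 9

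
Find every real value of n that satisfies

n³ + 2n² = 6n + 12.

Rearrange: n³ + 2n² - 6n - 12 = 0.
Possible rational roots are divisors of -12. Testing n = -2 gives 0, so (n + 2) is a factor.
Divide: n³ + 2n² - 6n - 12 = (n + 2)(n² - 6).
Apply the quadratic formula to n² - 6 = 0: n = (0 ± √24)/2, i.e. n ≈ 2.4495 or n ≈ -2.4495.

n = -2.4495 or n = -2 or n = 2.4495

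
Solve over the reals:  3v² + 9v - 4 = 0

v = -3.393 or v = 0.393

Discriminant: (9)² − 4·3·(-4) = 129.
Quadratic formula: v = (-9 ± √129) / 6.
So v = -3/2 + √(129)/6 ≈ 0.393 or v = -√(129)/6 - 3/2 ≈ -3.393.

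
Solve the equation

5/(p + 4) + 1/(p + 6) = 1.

p = -5.7417 or p = 1.7417

Multiply both sides by (p + 4)(p + 6):
5(p + 6) + (p + 4) = (p + 4)(p + 6).
Expand and collect terms: p² + 4p - 10 = 0.
By the quadratic formula, p = (-4 ± √56) / 2, so p ≈ 1.7417 or p ≈ -5.7417.
Neither value makes a denominator zero (p ≠ -4, p ≠ -6), so both are valid.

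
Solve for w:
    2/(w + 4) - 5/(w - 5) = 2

w = -2.5 or w = 2

Multiply both sides by (w + 4)(w - 5):
2(w - 5) - 5(w + 4) = 2(w + 4)(w - 5).
Expand and collect terms: 2w² + w - 10 = 0.
Factor or apply the quadratic formula: w = 2 or w = -2.5.
Neither value makes a denominator zero (w ≠ -4, w ≠ 5), so both are valid.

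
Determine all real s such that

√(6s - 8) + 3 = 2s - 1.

Isolate the radical: √(6s - 8) = 2s - 4.
Square both sides: 6s - 8 = (2s - 4)².
Expand and rearrange: 4s² - 22s + 24 = 0.
Solving gives s = 4 or s = 1.5.
Check each candidate in the original equation:
  s = 4: √(16) = 4, while 2s - 4 = 4 — valid.
  s = 1.5: √(1) = 1, while 2s - 4 = -1 — extraneous.

s = 4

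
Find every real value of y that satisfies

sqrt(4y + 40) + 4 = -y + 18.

Isolate the radical: sqrt(4y + 40) = -y + 14.
Square both sides: 4y + 40 = (-y + 14)^2.
Expand and rearrange: y^2 - 32y + 156 = 0.
Solving gives y = 26 or y = 6.
Check each candidate in the original equation:
  y = 26: sqrt(144) = 12, while -y + 14 = -12 — extraneous.
  y = 6: sqrt(64) = 8, while -y + 14 = 8 — valid.

y = 6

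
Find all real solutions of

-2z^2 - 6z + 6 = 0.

z = -3.7913 or z = 0.7913

Discriminant: (-6)^2 - 4*(-2)*6 = 84.
Quadratic formula: z = (6 +/- sqrt(84)) / (-4).
So z = -sqrt(21)/2 - 3/2 ~= -3.7913 or z = -3/2 + sqrt(21)/2 ~= 0.7913.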